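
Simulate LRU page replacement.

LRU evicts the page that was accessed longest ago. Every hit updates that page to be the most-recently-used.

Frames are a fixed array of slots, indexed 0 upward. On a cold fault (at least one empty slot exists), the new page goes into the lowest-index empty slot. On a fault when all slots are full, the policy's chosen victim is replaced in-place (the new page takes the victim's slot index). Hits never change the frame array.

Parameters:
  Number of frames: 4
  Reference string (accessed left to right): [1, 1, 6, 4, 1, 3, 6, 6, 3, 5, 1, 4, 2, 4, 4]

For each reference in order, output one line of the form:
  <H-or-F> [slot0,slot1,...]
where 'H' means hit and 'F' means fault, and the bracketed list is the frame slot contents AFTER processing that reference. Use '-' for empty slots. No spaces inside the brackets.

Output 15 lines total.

F [1,-,-,-]
H [1,-,-,-]
F [1,6,-,-]
F [1,6,4,-]
H [1,6,4,-]
F [1,6,4,3]
H [1,6,4,3]
H [1,6,4,3]
H [1,6,4,3]
F [1,6,5,3]
H [1,6,5,3]
F [1,4,5,3]
F [1,4,5,2]
H [1,4,5,2]
H [1,4,5,2]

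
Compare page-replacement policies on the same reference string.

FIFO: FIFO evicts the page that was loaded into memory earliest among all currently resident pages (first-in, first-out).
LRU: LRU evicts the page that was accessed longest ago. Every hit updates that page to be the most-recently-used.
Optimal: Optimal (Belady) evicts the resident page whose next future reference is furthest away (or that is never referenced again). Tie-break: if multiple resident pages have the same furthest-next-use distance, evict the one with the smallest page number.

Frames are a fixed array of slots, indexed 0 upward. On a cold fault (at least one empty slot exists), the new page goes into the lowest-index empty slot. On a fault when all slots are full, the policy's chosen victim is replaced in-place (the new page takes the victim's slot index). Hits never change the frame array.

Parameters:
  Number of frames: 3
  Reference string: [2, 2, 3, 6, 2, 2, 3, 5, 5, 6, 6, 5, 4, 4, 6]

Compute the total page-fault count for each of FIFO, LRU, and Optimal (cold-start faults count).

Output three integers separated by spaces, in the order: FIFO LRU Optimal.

Answer: 5 6 5

Derivation:
--- FIFO ---
  step 0: ref 2 -> FAULT, frames=[2,-,-] (faults so far: 1)
  step 1: ref 2 -> HIT, frames=[2,-,-] (faults so far: 1)
  step 2: ref 3 -> FAULT, frames=[2,3,-] (faults so far: 2)
  step 3: ref 6 -> FAULT, frames=[2,3,6] (faults so far: 3)
  step 4: ref 2 -> HIT, frames=[2,3,6] (faults so far: 3)
  step 5: ref 2 -> HIT, frames=[2,3,6] (faults so far: 3)
  step 6: ref 3 -> HIT, frames=[2,3,6] (faults so far: 3)
  step 7: ref 5 -> FAULT, evict 2, frames=[5,3,6] (faults so far: 4)
  step 8: ref 5 -> HIT, frames=[5,3,6] (faults so far: 4)
  step 9: ref 6 -> HIT, frames=[5,3,6] (faults so far: 4)
  step 10: ref 6 -> HIT, frames=[5,3,6] (faults so far: 4)
  step 11: ref 5 -> HIT, frames=[5,3,6] (faults so far: 4)
  step 12: ref 4 -> FAULT, evict 3, frames=[5,4,6] (faults so far: 5)
  step 13: ref 4 -> HIT, frames=[5,4,6] (faults so far: 5)
  step 14: ref 6 -> HIT, frames=[5,4,6] (faults so far: 5)
  FIFO total faults: 5
--- LRU ---
  step 0: ref 2 -> FAULT, frames=[2,-,-] (faults so far: 1)
  step 1: ref 2 -> HIT, frames=[2,-,-] (faults so far: 1)
  step 2: ref 3 -> FAULT, frames=[2,3,-] (faults so far: 2)
  step 3: ref 6 -> FAULT, frames=[2,3,6] (faults so far: 3)
  step 4: ref 2 -> HIT, frames=[2,3,6] (faults so far: 3)
  step 5: ref 2 -> HIT, frames=[2,3,6] (faults so far: 3)
  step 6: ref 3 -> HIT, frames=[2,3,6] (faults so far: 3)
  step 7: ref 5 -> FAULT, evict 6, frames=[2,3,5] (faults so far: 4)
  step 8: ref 5 -> HIT, frames=[2,3,5] (faults so far: 4)
  step 9: ref 6 -> FAULT, evict 2, frames=[6,3,5] (faults so far: 5)
  step 10: ref 6 -> HIT, frames=[6,3,5] (faults so far: 5)
  step 11: ref 5 -> HIT, frames=[6,3,5] (faults so far: 5)
  step 12: ref 4 -> FAULT, evict 3, frames=[6,4,5] (faults so far: 6)
  step 13: ref 4 -> HIT, frames=[6,4,5] (faults so far: 6)
  step 14: ref 6 -> HIT, frames=[6,4,5] (faults so far: 6)
  LRU total faults: 6
--- Optimal ---
  step 0: ref 2 -> FAULT, frames=[2,-,-] (faults so far: 1)
  step 1: ref 2 -> HIT, frames=[2,-,-] (faults so far: 1)
  step 2: ref 3 -> FAULT, frames=[2,3,-] (faults so far: 2)
  step 3: ref 6 -> FAULT, frames=[2,3,6] (faults so far: 3)
  step 4: ref 2 -> HIT, frames=[2,3,6] (faults so far: 3)
  step 5: ref 2 -> HIT, frames=[2,3,6] (faults so far: 3)
  step 6: ref 3 -> HIT, frames=[2,3,6] (faults so far: 3)
  step 7: ref 5 -> FAULT, evict 2, frames=[5,3,6] (faults so far: 4)
  step 8: ref 5 -> HIT, frames=[5,3,6] (faults so far: 4)
  step 9: ref 6 -> HIT, frames=[5,3,6] (faults so far: 4)
  step 10: ref 6 -> HIT, frames=[5,3,6] (faults so far: 4)
  step 11: ref 5 -> HIT, frames=[5,3,6] (faults so far: 4)
  step 12: ref 4 -> FAULT, evict 3, frames=[5,4,6] (faults so far: 5)
  step 13: ref 4 -> HIT, frames=[5,4,6] (faults so far: 5)
  step 14: ref 6 -> HIT, frames=[5,4,6] (faults so far: 5)
  Optimal total faults: 5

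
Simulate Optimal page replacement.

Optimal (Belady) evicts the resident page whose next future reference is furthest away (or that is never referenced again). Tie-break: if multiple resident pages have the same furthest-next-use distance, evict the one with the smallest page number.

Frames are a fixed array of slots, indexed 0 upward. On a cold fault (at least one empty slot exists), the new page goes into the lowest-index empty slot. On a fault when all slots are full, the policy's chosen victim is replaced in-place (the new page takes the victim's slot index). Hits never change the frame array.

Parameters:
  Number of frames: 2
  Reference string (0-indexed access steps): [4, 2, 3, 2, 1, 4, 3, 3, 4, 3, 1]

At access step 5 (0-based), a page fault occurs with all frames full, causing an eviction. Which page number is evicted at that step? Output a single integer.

Step 0: ref 4 -> FAULT, frames=[4,-]
Step 1: ref 2 -> FAULT, frames=[4,2]
Step 2: ref 3 -> FAULT, evict 4, frames=[3,2]
Step 3: ref 2 -> HIT, frames=[3,2]
Step 4: ref 1 -> FAULT, evict 2, frames=[3,1]
Step 5: ref 4 -> FAULT, evict 1, frames=[3,4]
At step 5: evicted page 1

Answer: 1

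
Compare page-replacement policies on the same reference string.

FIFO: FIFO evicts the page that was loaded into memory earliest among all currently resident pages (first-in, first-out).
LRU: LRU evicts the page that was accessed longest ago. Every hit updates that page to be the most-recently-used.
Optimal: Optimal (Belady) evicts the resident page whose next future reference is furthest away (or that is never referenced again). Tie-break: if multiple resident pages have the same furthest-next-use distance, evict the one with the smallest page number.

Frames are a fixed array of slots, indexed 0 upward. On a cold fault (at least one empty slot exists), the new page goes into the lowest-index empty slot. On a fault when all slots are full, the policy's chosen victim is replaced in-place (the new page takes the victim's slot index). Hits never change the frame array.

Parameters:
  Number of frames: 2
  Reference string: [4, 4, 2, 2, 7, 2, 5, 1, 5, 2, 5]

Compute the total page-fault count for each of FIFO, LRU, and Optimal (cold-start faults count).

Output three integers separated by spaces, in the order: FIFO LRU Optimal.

--- FIFO ---
  step 0: ref 4 -> FAULT, frames=[4,-] (faults so far: 1)
  step 1: ref 4 -> HIT, frames=[4,-] (faults so far: 1)
  step 2: ref 2 -> FAULT, frames=[4,2] (faults so far: 2)
  step 3: ref 2 -> HIT, frames=[4,2] (faults so far: 2)
  step 4: ref 7 -> FAULT, evict 4, frames=[7,2] (faults so far: 3)
  step 5: ref 2 -> HIT, frames=[7,2] (faults so far: 3)
  step 6: ref 5 -> FAULT, evict 2, frames=[7,5] (faults so far: 4)
  step 7: ref 1 -> FAULT, evict 7, frames=[1,5] (faults so far: 5)
  step 8: ref 5 -> HIT, frames=[1,5] (faults so far: 5)
  step 9: ref 2 -> FAULT, evict 5, frames=[1,2] (faults so far: 6)
  step 10: ref 5 -> FAULT, evict 1, frames=[5,2] (faults so far: 7)
  FIFO total faults: 7
--- LRU ---
  step 0: ref 4 -> FAULT, frames=[4,-] (faults so far: 1)
  step 1: ref 4 -> HIT, frames=[4,-] (faults so far: 1)
  step 2: ref 2 -> FAULT, frames=[4,2] (faults so far: 2)
  step 3: ref 2 -> HIT, frames=[4,2] (faults so far: 2)
  step 4: ref 7 -> FAULT, evict 4, frames=[7,2] (faults so far: 3)
  step 5: ref 2 -> HIT, frames=[7,2] (faults so far: 3)
  step 6: ref 5 -> FAULT, evict 7, frames=[5,2] (faults so far: 4)
  step 7: ref 1 -> FAULT, evict 2, frames=[5,1] (faults so far: 5)
  step 8: ref 5 -> HIT, frames=[5,1] (faults so far: 5)
  step 9: ref 2 -> FAULT, evict 1, frames=[5,2] (faults so far: 6)
  step 10: ref 5 -> HIT, frames=[5,2] (faults so far: 6)
  LRU total faults: 6
--- Optimal ---
  step 0: ref 4 -> FAULT, frames=[4,-] (faults so far: 1)
  step 1: ref 4 -> HIT, frames=[4,-] (faults so far: 1)
  step 2: ref 2 -> FAULT, frames=[4,2] (faults so far: 2)
  step 3: ref 2 -> HIT, frames=[4,2] (faults so far: 2)
  step 4: ref 7 -> FAULT, evict 4, frames=[7,2] (faults so far: 3)
  step 5: ref 2 -> HIT, frames=[7,2] (faults so far: 3)
  step 6: ref 5 -> FAULT, evict 7, frames=[5,2] (faults so far: 4)
  step 7: ref 1 -> FAULT, evict 2, frames=[5,1] (faults so far: 5)
  step 8: ref 5 -> HIT, frames=[5,1] (faults so far: 5)
  step 9: ref 2 -> FAULT, evict 1, frames=[5,2] (faults so far: 6)
  step 10: ref 5 -> HIT, frames=[5,2] (faults so far: 6)
  Optimal total faults: 6

Answer: 7 6 6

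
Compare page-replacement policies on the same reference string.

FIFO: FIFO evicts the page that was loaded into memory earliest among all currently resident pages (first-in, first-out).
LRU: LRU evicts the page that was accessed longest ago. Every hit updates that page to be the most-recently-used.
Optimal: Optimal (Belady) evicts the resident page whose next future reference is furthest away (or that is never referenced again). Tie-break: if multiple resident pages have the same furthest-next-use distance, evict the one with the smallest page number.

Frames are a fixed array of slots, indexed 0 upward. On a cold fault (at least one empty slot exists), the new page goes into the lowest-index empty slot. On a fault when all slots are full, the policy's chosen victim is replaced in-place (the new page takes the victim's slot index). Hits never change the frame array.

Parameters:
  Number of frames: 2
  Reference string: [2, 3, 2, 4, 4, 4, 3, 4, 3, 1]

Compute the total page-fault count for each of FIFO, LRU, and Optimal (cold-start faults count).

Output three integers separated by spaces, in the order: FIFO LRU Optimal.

Answer: 4 5 4

Derivation:
--- FIFO ---
  step 0: ref 2 -> FAULT, frames=[2,-] (faults so far: 1)
  step 1: ref 3 -> FAULT, frames=[2,3] (faults so far: 2)
  step 2: ref 2 -> HIT, frames=[2,3] (faults so far: 2)
  step 3: ref 4 -> FAULT, evict 2, frames=[4,3] (faults so far: 3)
  step 4: ref 4 -> HIT, frames=[4,3] (faults so far: 3)
  step 5: ref 4 -> HIT, frames=[4,3] (faults so far: 3)
  step 6: ref 3 -> HIT, frames=[4,3] (faults so far: 3)
  step 7: ref 4 -> HIT, frames=[4,3] (faults so far: 3)
  step 8: ref 3 -> HIT, frames=[4,3] (faults so far: 3)
  step 9: ref 1 -> FAULT, evict 3, frames=[4,1] (faults so far: 4)
  FIFO total faults: 4
--- LRU ---
  step 0: ref 2 -> FAULT, frames=[2,-] (faults so far: 1)
  step 1: ref 3 -> FAULT, frames=[2,3] (faults so far: 2)
  step 2: ref 2 -> HIT, frames=[2,3] (faults so far: 2)
  step 3: ref 4 -> FAULT, evict 3, frames=[2,4] (faults so far: 3)
  step 4: ref 4 -> HIT, frames=[2,4] (faults so far: 3)
  step 5: ref 4 -> HIT, frames=[2,4] (faults so far: 3)
  step 6: ref 3 -> FAULT, evict 2, frames=[3,4] (faults so far: 4)
  step 7: ref 4 -> HIT, frames=[3,4] (faults so far: 4)
  step 8: ref 3 -> HIT, frames=[3,4] (faults so far: 4)
  step 9: ref 1 -> FAULT, evict 4, frames=[3,1] (faults so far: 5)
  LRU total faults: 5
--- Optimal ---
  step 0: ref 2 -> FAULT, frames=[2,-] (faults so far: 1)
  step 1: ref 3 -> FAULT, frames=[2,3] (faults so far: 2)
  step 2: ref 2 -> HIT, frames=[2,3] (faults so far: 2)
  step 3: ref 4 -> FAULT, evict 2, frames=[4,3] (faults so far: 3)
  step 4: ref 4 -> HIT, frames=[4,3] (faults so far: 3)
  step 5: ref 4 -> HIT, frames=[4,3] (faults so far: 3)
  step 6: ref 3 -> HIT, frames=[4,3] (faults so far: 3)
  step 7: ref 4 -> HIT, frames=[4,3] (faults so far: 3)
  step 8: ref 3 -> HIT, frames=[4,3] (faults so far: 3)
  step 9: ref 1 -> FAULT, evict 3, frames=[4,1] (faults so far: 4)
  Optimal total faults: 4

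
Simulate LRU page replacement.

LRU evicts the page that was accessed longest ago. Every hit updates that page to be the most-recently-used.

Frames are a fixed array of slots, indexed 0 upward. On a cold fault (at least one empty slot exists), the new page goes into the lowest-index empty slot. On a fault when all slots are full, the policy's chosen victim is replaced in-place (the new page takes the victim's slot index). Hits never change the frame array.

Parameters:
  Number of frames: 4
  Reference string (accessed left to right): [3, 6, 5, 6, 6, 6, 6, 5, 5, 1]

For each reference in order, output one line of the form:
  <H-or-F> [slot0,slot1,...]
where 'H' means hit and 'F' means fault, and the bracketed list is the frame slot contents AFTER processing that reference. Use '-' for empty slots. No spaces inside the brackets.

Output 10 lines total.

F [3,-,-,-]
F [3,6,-,-]
F [3,6,5,-]
H [3,6,5,-]
H [3,6,5,-]
H [3,6,5,-]
H [3,6,5,-]
H [3,6,5,-]
H [3,6,5,-]
F [3,6,5,1]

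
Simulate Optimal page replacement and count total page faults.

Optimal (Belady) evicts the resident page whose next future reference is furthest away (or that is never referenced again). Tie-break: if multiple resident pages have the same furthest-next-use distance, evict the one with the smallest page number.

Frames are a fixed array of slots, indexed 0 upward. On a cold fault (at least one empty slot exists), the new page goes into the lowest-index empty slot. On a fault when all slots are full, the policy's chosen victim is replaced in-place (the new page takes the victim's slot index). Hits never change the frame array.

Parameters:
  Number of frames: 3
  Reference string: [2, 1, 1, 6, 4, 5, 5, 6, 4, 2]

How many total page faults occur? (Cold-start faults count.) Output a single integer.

Step 0: ref 2 → FAULT, frames=[2,-,-]
Step 1: ref 1 → FAULT, frames=[2,1,-]
Step 2: ref 1 → HIT, frames=[2,1,-]
Step 3: ref 6 → FAULT, frames=[2,1,6]
Step 4: ref 4 → FAULT (evict 1), frames=[2,4,6]
Step 5: ref 5 → FAULT (evict 2), frames=[5,4,6]
Step 6: ref 5 → HIT, frames=[5,4,6]
Step 7: ref 6 → HIT, frames=[5,4,6]
Step 8: ref 4 → HIT, frames=[5,4,6]
Step 9: ref 2 → FAULT (evict 4), frames=[5,2,6]
Total faults: 6

Answer: 6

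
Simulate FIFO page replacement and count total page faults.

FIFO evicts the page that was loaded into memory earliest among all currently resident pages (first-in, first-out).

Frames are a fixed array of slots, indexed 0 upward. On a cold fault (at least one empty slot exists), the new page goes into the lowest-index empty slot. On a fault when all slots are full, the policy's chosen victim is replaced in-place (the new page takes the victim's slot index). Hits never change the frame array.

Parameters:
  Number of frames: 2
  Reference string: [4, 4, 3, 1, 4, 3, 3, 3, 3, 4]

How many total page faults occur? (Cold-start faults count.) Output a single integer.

Step 0: ref 4 → FAULT, frames=[4,-]
Step 1: ref 4 → HIT, frames=[4,-]
Step 2: ref 3 → FAULT, frames=[4,3]
Step 3: ref 1 → FAULT (evict 4), frames=[1,3]
Step 4: ref 4 → FAULT (evict 3), frames=[1,4]
Step 5: ref 3 → FAULT (evict 1), frames=[3,4]
Step 6: ref 3 → HIT, frames=[3,4]
Step 7: ref 3 → HIT, frames=[3,4]
Step 8: ref 3 → HIT, frames=[3,4]
Step 9: ref 4 → HIT, frames=[3,4]
Total faults: 5

Answer: 5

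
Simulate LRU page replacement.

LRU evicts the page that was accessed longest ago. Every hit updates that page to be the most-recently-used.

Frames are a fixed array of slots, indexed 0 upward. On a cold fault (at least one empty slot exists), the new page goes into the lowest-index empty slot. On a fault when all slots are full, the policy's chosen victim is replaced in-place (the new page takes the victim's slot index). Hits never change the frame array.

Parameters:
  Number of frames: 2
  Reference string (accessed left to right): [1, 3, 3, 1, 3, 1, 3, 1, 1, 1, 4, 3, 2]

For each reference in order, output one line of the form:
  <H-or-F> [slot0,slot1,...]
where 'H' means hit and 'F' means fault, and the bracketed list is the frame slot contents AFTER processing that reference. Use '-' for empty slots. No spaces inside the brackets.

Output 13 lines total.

F [1,-]
F [1,3]
H [1,3]
H [1,3]
H [1,3]
H [1,3]
H [1,3]
H [1,3]
H [1,3]
H [1,3]
F [1,4]
F [3,4]
F [3,2]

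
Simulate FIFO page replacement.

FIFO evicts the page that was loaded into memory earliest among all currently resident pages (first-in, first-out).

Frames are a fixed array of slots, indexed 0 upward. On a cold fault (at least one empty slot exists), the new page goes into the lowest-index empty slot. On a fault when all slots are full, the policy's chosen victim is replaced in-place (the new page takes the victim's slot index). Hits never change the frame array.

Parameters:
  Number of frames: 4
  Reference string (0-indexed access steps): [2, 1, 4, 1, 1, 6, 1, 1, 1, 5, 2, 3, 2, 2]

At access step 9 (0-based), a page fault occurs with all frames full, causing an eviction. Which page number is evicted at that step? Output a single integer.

Answer: 2

Derivation:
Step 0: ref 2 -> FAULT, frames=[2,-,-,-]
Step 1: ref 1 -> FAULT, frames=[2,1,-,-]
Step 2: ref 4 -> FAULT, frames=[2,1,4,-]
Step 3: ref 1 -> HIT, frames=[2,1,4,-]
Step 4: ref 1 -> HIT, frames=[2,1,4,-]
Step 5: ref 6 -> FAULT, frames=[2,1,4,6]
Step 6: ref 1 -> HIT, frames=[2,1,4,6]
Step 7: ref 1 -> HIT, frames=[2,1,4,6]
Step 8: ref 1 -> HIT, frames=[2,1,4,6]
Step 9: ref 5 -> FAULT, evict 2, frames=[5,1,4,6]
At step 9: evicted page 2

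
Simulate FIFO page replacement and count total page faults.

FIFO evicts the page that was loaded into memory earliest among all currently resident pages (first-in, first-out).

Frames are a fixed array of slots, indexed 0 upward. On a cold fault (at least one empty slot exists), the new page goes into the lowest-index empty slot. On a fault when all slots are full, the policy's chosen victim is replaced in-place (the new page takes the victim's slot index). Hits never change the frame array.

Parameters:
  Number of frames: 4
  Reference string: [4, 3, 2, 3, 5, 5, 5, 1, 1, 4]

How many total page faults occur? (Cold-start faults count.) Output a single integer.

Step 0: ref 4 → FAULT, frames=[4,-,-,-]
Step 1: ref 3 → FAULT, frames=[4,3,-,-]
Step 2: ref 2 → FAULT, frames=[4,3,2,-]
Step 3: ref 3 → HIT, frames=[4,3,2,-]
Step 4: ref 5 → FAULT, frames=[4,3,2,5]
Step 5: ref 5 → HIT, frames=[4,3,2,5]
Step 6: ref 5 → HIT, frames=[4,3,2,5]
Step 7: ref 1 → FAULT (evict 4), frames=[1,3,2,5]
Step 8: ref 1 → HIT, frames=[1,3,2,5]
Step 9: ref 4 → FAULT (evict 3), frames=[1,4,2,5]
Total faults: 6

Answer: 6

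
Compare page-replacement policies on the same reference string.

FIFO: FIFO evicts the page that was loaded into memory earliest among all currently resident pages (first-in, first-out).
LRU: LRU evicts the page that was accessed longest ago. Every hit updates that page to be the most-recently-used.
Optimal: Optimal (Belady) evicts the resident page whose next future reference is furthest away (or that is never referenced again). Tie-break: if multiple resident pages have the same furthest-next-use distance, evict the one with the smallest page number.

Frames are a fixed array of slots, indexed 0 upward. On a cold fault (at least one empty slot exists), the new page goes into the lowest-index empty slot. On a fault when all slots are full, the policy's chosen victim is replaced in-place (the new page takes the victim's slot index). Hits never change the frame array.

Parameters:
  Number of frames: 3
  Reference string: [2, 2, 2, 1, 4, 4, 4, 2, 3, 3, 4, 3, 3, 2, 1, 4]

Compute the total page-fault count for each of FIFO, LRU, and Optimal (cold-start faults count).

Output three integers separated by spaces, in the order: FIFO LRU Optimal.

--- FIFO ---
  step 0: ref 2 -> FAULT, frames=[2,-,-] (faults so far: 1)
  step 1: ref 2 -> HIT, frames=[2,-,-] (faults so far: 1)
  step 2: ref 2 -> HIT, frames=[2,-,-] (faults so far: 1)
  step 3: ref 1 -> FAULT, frames=[2,1,-] (faults so far: 2)
  step 4: ref 4 -> FAULT, frames=[2,1,4] (faults so far: 3)
  step 5: ref 4 -> HIT, frames=[2,1,4] (faults so far: 3)
  step 6: ref 4 -> HIT, frames=[2,1,4] (faults so far: 3)
  step 7: ref 2 -> HIT, frames=[2,1,4] (faults so far: 3)
  step 8: ref 3 -> FAULT, evict 2, frames=[3,1,4] (faults so far: 4)
  step 9: ref 3 -> HIT, frames=[3,1,4] (faults so far: 4)
  step 10: ref 4 -> HIT, frames=[3,1,4] (faults so far: 4)
  step 11: ref 3 -> HIT, frames=[3,1,4] (faults so far: 4)
  step 12: ref 3 -> HIT, frames=[3,1,4] (faults so far: 4)
  step 13: ref 2 -> FAULT, evict 1, frames=[3,2,4] (faults so far: 5)
  step 14: ref 1 -> FAULT, evict 4, frames=[3,2,1] (faults so far: 6)
  step 15: ref 4 -> FAULT, evict 3, frames=[4,2,1] (faults so far: 7)
  FIFO total faults: 7
--- LRU ---
  step 0: ref 2 -> FAULT, frames=[2,-,-] (faults so far: 1)
  step 1: ref 2 -> HIT, frames=[2,-,-] (faults so far: 1)
  step 2: ref 2 -> HIT, frames=[2,-,-] (faults so far: 1)
  step 3: ref 1 -> FAULT, frames=[2,1,-] (faults so far: 2)
  step 4: ref 4 -> FAULT, frames=[2,1,4] (faults so far: 3)
  step 5: ref 4 -> HIT, frames=[2,1,4] (faults so far: 3)
  step 6: ref 4 -> HIT, frames=[2,1,4] (faults so far: 3)
  step 7: ref 2 -> HIT, frames=[2,1,4] (faults so far: 3)
  step 8: ref 3 -> FAULT, evict 1, frames=[2,3,4] (faults so far: 4)
  step 9: ref 3 -> HIT, frames=[2,3,4] (faults so far: 4)
  step 10: ref 4 -> HIT, frames=[2,3,4] (faults so far: 4)
  step 11: ref 3 -> HIT, frames=[2,3,4] (faults so far: 4)
  step 12: ref 3 -> HIT, frames=[2,3,4] (faults so far: 4)
  step 13: ref 2 -> HIT, frames=[2,3,4] (faults so far: 4)
  step 14: ref 1 -> FAULT, evict 4, frames=[2,3,1] (faults so far: 5)
  step 15: ref 4 -> FAULT, evict 3, frames=[2,4,1] (faults so far: 6)
  LRU total faults: 6
--- Optimal ---
  step 0: ref 2 -> FAULT, frames=[2,-,-] (faults so far: 1)
  step 1: ref 2 -> HIT, frames=[2,-,-] (faults so far: 1)
  step 2: ref 2 -> HIT, frames=[2,-,-] (faults so far: 1)
  step 3: ref 1 -> FAULT, frames=[2,1,-] (faults so far: 2)
  step 4: ref 4 -> FAULT, frames=[2,1,4] (faults so far: 3)
  step 5: ref 4 -> HIT, frames=[2,1,4] (faults so far: 3)
  step 6: ref 4 -> HIT, frames=[2,1,4] (faults so far: 3)
  step 7: ref 2 -> HIT, frames=[2,1,4] (faults so far: 3)
  step 8: ref 3 -> FAULT, evict 1, frames=[2,3,4] (faults so far: 4)
  step 9: ref 3 -> HIT, frames=[2,3,4] (faults so far: 4)
  step 10: ref 4 -> HIT, frames=[2,3,4] (faults so far: 4)
  step 11: ref 3 -> HIT, frames=[2,3,4] (faults so far: 4)
  step 12: ref 3 -> HIT, frames=[2,3,4] (faults so far: 4)
  step 13: ref 2 -> HIT, frames=[2,3,4] (faults so far: 4)
  step 14: ref 1 -> FAULT, evict 2, frames=[1,3,4] (faults so far: 5)
  step 15: ref 4 -> HIT, frames=[1,3,4] (faults so far: 5)
  Optimal total faults: 5

Answer: 7 6 5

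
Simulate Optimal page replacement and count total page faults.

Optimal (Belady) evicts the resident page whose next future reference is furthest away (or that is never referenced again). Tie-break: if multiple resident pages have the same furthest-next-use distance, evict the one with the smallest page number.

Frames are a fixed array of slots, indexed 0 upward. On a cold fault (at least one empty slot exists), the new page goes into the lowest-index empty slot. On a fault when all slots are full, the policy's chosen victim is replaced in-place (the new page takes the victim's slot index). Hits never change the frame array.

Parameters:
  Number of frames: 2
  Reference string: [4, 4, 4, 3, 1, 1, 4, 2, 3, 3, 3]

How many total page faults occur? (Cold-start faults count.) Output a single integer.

Step 0: ref 4 → FAULT, frames=[4,-]
Step 1: ref 4 → HIT, frames=[4,-]
Step 2: ref 4 → HIT, frames=[4,-]
Step 3: ref 3 → FAULT, frames=[4,3]
Step 4: ref 1 → FAULT (evict 3), frames=[4,1]
Step 5: ref 1 → HIT, frames=[4,1]
Step 6: ref 4 → HIT, frames=[4,1]
Step 7: ref 2 → FAULT (evict 1), frames=[4,2]
Step 8: ref 3 → FAULT (evict 2), frames=[4,3]
Step 9: ref 3 → HIT, frames=[4,3]
Step 10: ref 3 → HIT, frames=[4,3]
Total faults: 5

Answer: 5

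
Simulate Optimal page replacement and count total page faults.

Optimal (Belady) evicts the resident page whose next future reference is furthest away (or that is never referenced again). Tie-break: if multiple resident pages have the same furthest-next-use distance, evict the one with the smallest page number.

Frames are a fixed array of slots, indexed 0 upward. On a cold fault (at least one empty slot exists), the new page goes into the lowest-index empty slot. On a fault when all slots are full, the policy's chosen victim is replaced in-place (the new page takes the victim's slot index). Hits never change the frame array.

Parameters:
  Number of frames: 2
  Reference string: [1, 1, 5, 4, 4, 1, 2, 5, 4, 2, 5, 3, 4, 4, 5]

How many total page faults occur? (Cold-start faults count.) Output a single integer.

Answer: 8

Derivation:
Step 0: ref 1 → FAULT, frames=[1,-]
Step 1: ref 1 → HIT, frames=[1,-]
Step 2: ref 5 → FAULT, frames=[1,5]
Step 3: ref 4 → FAULT (evict 5), frames=[1,4]
Step 4: ref 4 → HIT, frames=[1,4]
Step 5: ref 1 → HIT, frames=[1,4]
Step 6: ref 2 → FAULT (evict 1), frames=[2,4]
Step 7: ref 5 → FAULT (evict 2), frames=[5,4]
Step 8: ref 4 → HIT, frames=[5,4]
Step 9: ref 2 → FAULT (evict 4), frames=[5,2]
Step 10: ref 5 → HIT, frames=[5,2]
Step 11: ref 3 → FAULT (evict 2), frames=[5,3]
Step 12: ref 4 → FAULT (evict 3), frames=[5,4]
Step 13: ref 4 → HIT, frames=[5,4]
Step 14: ref 5 → HIT, frames=[5,4]
Total faults: 8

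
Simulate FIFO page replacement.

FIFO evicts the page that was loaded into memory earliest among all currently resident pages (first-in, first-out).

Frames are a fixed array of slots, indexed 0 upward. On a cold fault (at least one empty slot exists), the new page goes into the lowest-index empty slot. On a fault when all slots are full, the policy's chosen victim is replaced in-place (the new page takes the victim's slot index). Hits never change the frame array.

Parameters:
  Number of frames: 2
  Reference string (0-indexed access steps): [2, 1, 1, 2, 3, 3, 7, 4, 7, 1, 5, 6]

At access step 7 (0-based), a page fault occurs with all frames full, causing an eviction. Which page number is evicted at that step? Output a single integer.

Answer: 3

Derivation:
Step 0: ref 2 -> FAULT, frames=[2,-]
Step 1: ref 1 -> FAULT, frames=[2,1]
Step 2: ref 1 -> HIT, frames=[2,1]
Step 3: ref 2 -> HIT, frames=[2,1]
Step 4: ref 3 -> FAULT, evict 2, frames=[3,1]
Step 5: ref 3 -> HIT, frames=[3,1]
Step 6: ref 7 -> FAULT, evict 1, frames=[3,7]
Step 7: ref 4 -> FAULT, evict 3, frames=[4,7]
At step 7: evicted page 3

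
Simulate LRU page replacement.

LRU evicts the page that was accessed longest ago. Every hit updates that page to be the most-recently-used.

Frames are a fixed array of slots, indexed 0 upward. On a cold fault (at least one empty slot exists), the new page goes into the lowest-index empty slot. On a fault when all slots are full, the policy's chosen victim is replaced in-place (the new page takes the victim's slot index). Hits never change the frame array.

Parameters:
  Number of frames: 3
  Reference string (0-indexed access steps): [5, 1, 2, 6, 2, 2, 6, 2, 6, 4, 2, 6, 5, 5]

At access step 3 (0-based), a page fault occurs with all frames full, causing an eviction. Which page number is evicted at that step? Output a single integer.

Step 0: ref 5 -> FAULT, frames=[5,-,-]
Step 1: ref 1 -> FAULT, frames=[5,1,-]
Step 2: ref 2 -> FAULT, frames=[5,1,2]
Step 3: ref 6 -> FAULT, evict 5, frames=[6,1,2]
At step 3: evicted page 5

Answer: 5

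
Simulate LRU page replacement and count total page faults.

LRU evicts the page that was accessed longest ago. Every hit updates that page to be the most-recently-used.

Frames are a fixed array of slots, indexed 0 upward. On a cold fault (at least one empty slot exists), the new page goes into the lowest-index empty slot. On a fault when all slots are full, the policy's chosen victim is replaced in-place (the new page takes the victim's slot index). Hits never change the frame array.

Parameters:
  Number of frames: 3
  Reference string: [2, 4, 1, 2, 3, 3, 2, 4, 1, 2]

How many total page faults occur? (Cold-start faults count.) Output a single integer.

Step 0: ref 2 → FAULT, frames=[2,-,-]
Step 1: ref 4 → FAULT, frames=[2,4,-]
Step 2: ref 1 → FAULT, frames=[2,4,1]
Step 3: ref 2 → HIT, frames=[2,4,1]
Step 4: ref 3 → FAULT (evict 4), frames=[2,3,1]
Step 5: ref 3 → HIT, frames=[2,3,1]
Step 6: ref 2 → HIT, frames=[2,3,1]
Step 7: ref 4 → FAULT (evict 1), frames=[2,3,4]
Step 8: ref 1 → FAULT (evict 3), frames=[2,1,4]
Step 9: ref 2 → HIT, frames=[2,1,4]
Total faults: 6

Answer: 6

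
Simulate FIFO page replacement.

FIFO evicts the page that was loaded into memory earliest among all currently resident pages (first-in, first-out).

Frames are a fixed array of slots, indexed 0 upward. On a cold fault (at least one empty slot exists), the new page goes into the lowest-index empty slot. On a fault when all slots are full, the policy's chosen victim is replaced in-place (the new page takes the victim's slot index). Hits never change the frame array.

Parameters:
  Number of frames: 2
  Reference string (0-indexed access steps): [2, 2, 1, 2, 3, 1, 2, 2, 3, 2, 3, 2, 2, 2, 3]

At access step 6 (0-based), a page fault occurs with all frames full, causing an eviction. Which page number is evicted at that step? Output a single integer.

Answer: 1

Derivation:
Step 0: ref 2 -> FAULT, frames=[2,-]
Step 1: ref 2 -> HIT, frames=[2,-]
Step 2: ref 1 -> FAULT, frames=[2,1]
Step 3: ref 2 -> HIT, frames=[2,1]
Step 4: ref 3 -> FAULT, evict 2, frames=[3,1]
Step 5: ref 1 -> HIT, frames=[3,1]
Step 6: ref 2 -> FAULT, evict 1, frames=[3,2]
At step 6: evicted page 1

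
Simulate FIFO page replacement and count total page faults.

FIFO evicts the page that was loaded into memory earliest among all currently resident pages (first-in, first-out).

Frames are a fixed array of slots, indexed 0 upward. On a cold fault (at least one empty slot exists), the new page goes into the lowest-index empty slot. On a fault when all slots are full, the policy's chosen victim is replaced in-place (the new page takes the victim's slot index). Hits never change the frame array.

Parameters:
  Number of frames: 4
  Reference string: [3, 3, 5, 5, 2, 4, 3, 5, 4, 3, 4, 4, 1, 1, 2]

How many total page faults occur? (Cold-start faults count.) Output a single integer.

Step 0: ref 3 → FAULT, frames=[3,-,-,-]
Step 1: ref 3 → HIT, frames=[3,-,-,-]
Step 2: ref 5 → FAULT, frames=[3,5,-,-]
Step 3: ref 5 → HIT, frames=[3,5,-,-]
Step 4: ref 2 → FAULT, frames=[3,5,2,-]
Step 5: ref 4 → FAULT, frames=[3,5,2,4]
Step 6: ref 3 → HIT, frames=[3,5,2,4]
Step 7: ref 5 → HIT, frames=[3,5,2,4]
Step 8: ref 4 → HIT, frames=[3,5,2,4]
Step 9: ref 3 → HIT, frames=[3,5,2,4]
Step 10: ref 4 → HIT, frames=[3,5,2,4]
Step 11: ref 4 → HIT, frames=[3,5,2,4]
Step 12: ref 1 → FAULT (evict 3), frames=[1,5,2,4]
Step 13: ref 1 → HIT, frames=[1,5,2,4]
Step 14: ref 2 → HIT, frames=[1,5,2,4]
Total faults: 5

Answer: 5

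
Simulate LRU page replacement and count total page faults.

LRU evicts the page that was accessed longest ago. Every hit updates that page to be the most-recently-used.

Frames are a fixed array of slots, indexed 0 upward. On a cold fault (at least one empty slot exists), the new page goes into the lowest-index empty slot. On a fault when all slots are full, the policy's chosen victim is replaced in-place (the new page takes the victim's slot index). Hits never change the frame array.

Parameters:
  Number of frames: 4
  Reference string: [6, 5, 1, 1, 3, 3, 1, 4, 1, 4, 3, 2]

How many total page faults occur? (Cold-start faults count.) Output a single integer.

Step 0: ref 6 → FAULT, frames=[6,-,-,-]
Step 1: ref 5 → FAULT, frames=[6,5,-,-]
Step 2: ref 1 → FAULT, frames=[6,5,1,-]
Step 3: ref 1 → HIT, frames=[6,5,1,-]
Step 4: ref 3 → FAULT, frames=[6,5,1,3]
Step 5: ref 3 → HIT, frames=[6,5,1,3]
Step 6: ref 1 → HIT, frames=[6,5,1,3]
Step 7: ref 4 → FAULT (evict 6), frames=[4,5,1,3]
Step 8: ref 1 → HIT, frames=[4,5,1,3]
Step 9: ref 4 → HIT, frames=[4,5,1,3]
Step 10: ref 3 → HIT, frames=[4,5,1,3]
Step 11: ref 2 → FAULT (evict 5), frames=[4,2,1,3]
Total faults: 6

Answer: 6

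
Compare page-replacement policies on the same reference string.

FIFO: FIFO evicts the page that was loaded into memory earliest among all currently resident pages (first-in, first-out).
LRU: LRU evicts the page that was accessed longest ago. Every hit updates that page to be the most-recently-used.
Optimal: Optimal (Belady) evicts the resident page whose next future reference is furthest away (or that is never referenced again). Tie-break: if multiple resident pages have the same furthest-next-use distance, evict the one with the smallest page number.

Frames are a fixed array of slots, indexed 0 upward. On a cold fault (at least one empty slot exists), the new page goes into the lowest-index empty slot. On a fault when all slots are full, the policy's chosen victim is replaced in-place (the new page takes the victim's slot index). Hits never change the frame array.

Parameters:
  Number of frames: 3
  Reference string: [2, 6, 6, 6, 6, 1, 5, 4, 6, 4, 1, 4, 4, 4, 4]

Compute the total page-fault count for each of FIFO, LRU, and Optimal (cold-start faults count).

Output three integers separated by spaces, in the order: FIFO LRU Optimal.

Answer: 7 7 5

Derivation:
--- FIFO ---
  step 0: ref 2 -> FAULT, frames=[2,-,-] (faults so far: 1)
  step 1: ref 6 -> FAULT, frames=[2,6,-] (faults so far: 2)
  step 2: ref 6 -> HIT, frames=[2,6,-] (faults so far: 2)
  step 3: ref 6 -> HIT, frames=[2,6,-] (faults so far: 2)
  step 4: ref 6 -> HIT, frames=[2,6,-] (faults so far: 2)
  step 5: ref 1 -> FAULT, frames=[2,6,1] (faults so far: 3)
  step 6: ref 5 -> FAULT, evict 2, frames=[5,6,1] (faults so far: 4)
  step 7: ref 4 -> FAULT, evict 6, frames=[5,4,1] (faults so far: 5)
  step 8: ref 6 -> FAULT, evict 1, frames=[5,4,6] (faults so far: 6)
  step 9: ref 4 -> HIT, frames=[5,4,6] (faults so far: 6)
  step 10: ref 1 -> FAULT, evict 5, frames=[1,4,6] (faults so far: 7)
  step 11: ref 4 -> HIT, frames=[1,4,6] (faults so far: 7)
  step 12: ref 4 -> HIT, frames=[1,4,6] (faults so far: 7)
  step 13: ref 4 -> HIT, frames=[1,4,6] (faults so far: 7)
  step 14: ref 4 -> HIT, frames=[1,4,6] (faults so far: 7)
  FIFO total faults: 7
--- LRU ---
  step 0: ref 2 -> FAULT, frames=[2,-,-] (faults so far: 1)
  step 1: ref 6 -> FAULT, frames=[2,6,-] (faults so far: 2)
  step 2: ref 6 -> HIT, frames=[2,6,-] (faults so far: 2)
  step 3: ref 6 -> HIT, frames=[2,6,-] (faults so far: 2)
  step 4: ref 6 -> HIT, frames=[2,6,-] (faults so far: 2)
  step 5: ref 1 -> FAULT, frames=[2,6,1] (faults so far: 3)
  step 6: ref 5 -> FAULT, evict 2, frames=[5,6,1] (faults so far: 4)
  step 7: ref 4 -> FAULT, evict 6, frames=[5,4,1] (faults so far: 5)
  step 8: ref 6 -> FAULT, evict 1, frames=[5,4,6] (faults so far: 6)
  step 9: ref 4 -> HIT, frames=[5,4,6] (faults so far: 6)
  step 10: ref 1 -> FAULT, evict 5, frames=[1,4,6] (faults so far: 7)
  step 11: ref 4 -> HIT, frames=[1,4,6] (faults so far: 7)
  step 12: ref 4 -> HIT, frames=[1,4,6] (faults so far: 7)
  step 13: ref 4 -> HIT, frames=[1,4,6] (faults so far: 7)
  step 14: ref 4 -> HIT, frames=[1,4,6] (faults so far: 7)
  LRU total faults: 7
--- Optimal ---
  step 0: ref 2 -> FAULT, frames=[2,-,-] (faults so far: 1)
  step 1: ref 6 -> FAULT, frames=[2,6,-] (faults so far: 2)
  step 2: ref 6 -> HIT, frames=[2,6,-] (faults so far: 2)
  step 3: ref 6 -> HIT, frames=[2,6,-] (faults so far: 2)
  step 4: ref 6 -> HIT, frames=[2,6,-] (faults so far: 2)
  step 5: ref 1 -> FAULT, frames=[2,6,1] (faults so far: 3)
  step 6: ref 5 -> FAULT, evict 2, frames=[5,6,1] (faults so far: 4)
  step 7: ref 4 -> FAULT, evict 5, frames=[4,6,1] (faults so far: 5)
  step 8: ref 6 -> HIT, frames=[4,6,1] (faults so far: 5)
  step 9: ref 4 -> HIT, frames=[4,6,1] (faults so far: 5)
  step 10: ref 1 -> HIT, frames=[4,6,1] (faults so far: 5)
  step 11: ref 4 -> HIT, frames=[4,6,1] (faults so far: 5)
  step 12: ref 4 -> HIT, frames=[4,6,1] (faults so far: 5)
  step 13: ref 4 -> HIT, frames=[4,6,1] (faults so far: 5)
  step 14: ref 4 -> HIT, frames=[4,6,1] (faults so far: 5)
  Optimal total faults: 5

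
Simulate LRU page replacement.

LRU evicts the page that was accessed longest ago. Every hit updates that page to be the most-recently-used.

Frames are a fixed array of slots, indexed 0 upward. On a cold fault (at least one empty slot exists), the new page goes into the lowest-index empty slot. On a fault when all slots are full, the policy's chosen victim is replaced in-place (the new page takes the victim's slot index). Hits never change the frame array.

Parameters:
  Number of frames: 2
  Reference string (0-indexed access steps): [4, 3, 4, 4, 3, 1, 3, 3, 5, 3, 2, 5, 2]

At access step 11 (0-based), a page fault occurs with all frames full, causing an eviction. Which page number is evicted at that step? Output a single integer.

Answer: 3

Derivation:
Step 0: ref 4 -> FAULT, frames=[4,-]
Step 1: ref 3 -> FAULT, frames=[4,3]
Step 2: ref 4 -> HIT, frames=[4,3]
Step 3: ref 4 -> HIT, frames=[4,3]
Step 4: ref 3 -> HIT, frames=[4,3]
Step 5: ref 1 -> FAULT, evict 4, frames=[1,3]
Step 6: ref 3 -> HIT, frames=[1,3]
Step 7: ref 3 -> HIT, frames=[1,3]
Step 8: ref 5 -> FAULT, evict 1, frames=[5,3]
Step 9: ref 3 -> HIT, frames=[5,3]
Step 10: ref 2 -> FAULT, evict 5, frames=[2,3]
Step 11: ref 5 -> FAULT, evict 3, frames=[2,5]
At step 11: evicted page 3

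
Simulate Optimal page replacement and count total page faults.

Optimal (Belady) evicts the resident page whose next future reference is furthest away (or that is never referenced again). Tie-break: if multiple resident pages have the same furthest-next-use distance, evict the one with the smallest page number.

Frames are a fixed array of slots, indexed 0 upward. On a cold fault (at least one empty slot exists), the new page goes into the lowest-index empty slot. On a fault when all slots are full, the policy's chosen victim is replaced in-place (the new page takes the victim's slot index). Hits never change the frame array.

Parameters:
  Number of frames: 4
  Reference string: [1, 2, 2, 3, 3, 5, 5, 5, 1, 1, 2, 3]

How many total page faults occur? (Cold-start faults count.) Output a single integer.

Step 0: ref 1 → FAULT, frames=[1,-,-,-]
Step 1: ref 2 → FAULT, frames=[1,2,-,-]
Step 2: ref 2 → HIT, frames=[1,2,-,-]
Step 3: ref 3 → FAULT, frames=[1,2,3,-]
Step 4: ref 3 → HIT, frames=[1,2,3,-]
Step 5: ref 5 → FAULT, frames=[1,2,3,5]
Step 6: ref 5 → HIT, frames=[1,2,3,5]
Step 7: ref 5 → HIT, frames=[1,2,3,5]
Step 8: ref 1 → HIT, frames=[1,2,3,5]
Step 9: ref 1 → HIT, frames=[1,2,3,5]
Step 10: ref 2 → HIT, frames=[1,2,3,5]
Step 11: ref 3 → HIT, frames=[1,2,3,5]
Total faults: 4

Answer: 4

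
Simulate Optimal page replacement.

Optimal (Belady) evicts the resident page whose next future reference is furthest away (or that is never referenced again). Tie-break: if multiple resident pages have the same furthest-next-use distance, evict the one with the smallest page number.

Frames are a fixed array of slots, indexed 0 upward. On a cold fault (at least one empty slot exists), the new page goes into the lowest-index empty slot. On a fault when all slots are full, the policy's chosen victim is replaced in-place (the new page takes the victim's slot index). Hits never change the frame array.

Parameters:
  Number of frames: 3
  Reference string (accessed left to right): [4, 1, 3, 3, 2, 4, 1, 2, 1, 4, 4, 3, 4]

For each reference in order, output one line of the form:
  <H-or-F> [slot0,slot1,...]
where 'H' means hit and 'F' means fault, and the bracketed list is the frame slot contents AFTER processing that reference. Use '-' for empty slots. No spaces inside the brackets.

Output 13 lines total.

F [4,-,-]
F [4,1,-]
F [4,1,3]
H [4,1,3]
F [4,1,2]
H [4,1,2]
H [4,1,2]
H [4,1,2]
H [4,1,2]
H [4,1,2]
H [4,1,2]
F [4,3,2]
H [4,3,2]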